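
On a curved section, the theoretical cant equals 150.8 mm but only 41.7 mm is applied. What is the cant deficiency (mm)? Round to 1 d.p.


Cant deficiency = equilibrium cant - actual cant
CD = 150.8 - 41.7
CD = 109.1 mm

109.1


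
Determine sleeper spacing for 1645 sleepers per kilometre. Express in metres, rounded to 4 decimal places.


Spacing = 1000 m / number of sleepers
Spacing = 1000 / 1645
Spacing = 0.6079 m

0.6079


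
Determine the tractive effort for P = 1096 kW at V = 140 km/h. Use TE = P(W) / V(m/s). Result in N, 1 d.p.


Convert: P = 1096 kW = 1096000 W
V = 140 / 3.6 = 38.8889 m/s
TE = 1096000 / 38.8889
TE = 28182.9 N

28182.9


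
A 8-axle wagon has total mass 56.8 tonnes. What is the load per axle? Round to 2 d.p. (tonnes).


Load per axle = total weight / number of axles
Load = 56.8 / 8
Load = 7.10 tonnes

7.10


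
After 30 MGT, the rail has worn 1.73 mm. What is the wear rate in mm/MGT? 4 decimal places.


Wear rate = total wear / cumulative tonnage
Rate = 1.73 / 30
Rate = 0.0577 mm/MGT

0.0577


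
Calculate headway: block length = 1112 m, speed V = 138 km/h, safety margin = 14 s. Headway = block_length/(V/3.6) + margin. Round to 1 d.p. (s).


V = 138 / 3.6 = 38.3333 m/s
Block traversal time = 1112 / 38.3333 = 29.0087 s
Headway = 29.0087 + 14
Headway = 43.0 s

43.0


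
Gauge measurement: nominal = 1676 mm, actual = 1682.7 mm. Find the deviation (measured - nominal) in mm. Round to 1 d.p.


Deviation = measured - nominal
Deviation = 1682.7 - 1676
Deviation = 6.7 mm

6.7


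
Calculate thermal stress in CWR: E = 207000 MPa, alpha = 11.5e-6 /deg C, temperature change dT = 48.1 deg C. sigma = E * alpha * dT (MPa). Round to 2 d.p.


sigma = E * alpha * dT
sigma = 207000 * 11.5e-6 * 48.1
sigma = 2.3805 * 48.1
sigma = 114.50 MPa

114.50


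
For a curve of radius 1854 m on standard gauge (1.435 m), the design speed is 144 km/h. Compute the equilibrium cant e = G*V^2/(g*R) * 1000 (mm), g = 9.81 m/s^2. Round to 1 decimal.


Convert speed: V = 144 / 3.6 = 40.0 m/s
Apply formula: e = 1.435 * 40.0^2 / (9.81 * 1854)
e = 1.435 * 1600.0 / 18187.74
e = 0.126239 m = 126.2 mm

126.2


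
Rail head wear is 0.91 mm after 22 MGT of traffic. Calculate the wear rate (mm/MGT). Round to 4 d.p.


Wear rate = total wear / cumulative tonnage
Rate = 0.91 / 22
Rate = 0.0414 mm/MGT

0.0414


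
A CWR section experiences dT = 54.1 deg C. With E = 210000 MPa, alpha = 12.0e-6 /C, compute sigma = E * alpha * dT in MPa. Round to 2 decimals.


sigma = E * alpha * dT
sigma = 210000 * 12.0e-6 * 54.1
sigma = 2.52 * 54.1
sigma = 136.33 MPa

136.33


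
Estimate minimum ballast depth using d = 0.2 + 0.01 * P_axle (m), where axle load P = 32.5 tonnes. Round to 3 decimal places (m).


d = 0.2 + 0.01 * 32.5
d = 0.2 + 0.325
d = 0.525 m

0.525


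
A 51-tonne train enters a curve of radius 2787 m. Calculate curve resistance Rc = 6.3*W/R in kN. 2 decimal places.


Rc = 6.3 * W / R
Rc = 6.3 * 51 / 2787
Rc = 321.3 / 2787
Rc = 0.12 kN

0.12


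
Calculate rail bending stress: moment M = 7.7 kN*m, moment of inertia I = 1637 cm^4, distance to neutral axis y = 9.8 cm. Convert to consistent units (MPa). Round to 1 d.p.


Convert units:
M = 7.7 kN*m = 7700000 N*mm
y = 9.8 cm = 98 mm
I = 1637 cm^4 = 16370000 mm^4
sigma = 7700000 * 98 / 16370000
sigma = 46.1 MPa

46.1


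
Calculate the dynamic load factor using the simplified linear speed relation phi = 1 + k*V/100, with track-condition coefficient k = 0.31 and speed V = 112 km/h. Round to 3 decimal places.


phi = 1 + k * V / 100
phi = 1 + 0.31 * 112 / 100
phi = 1 + 0.3472
phi = 1.347

1.347


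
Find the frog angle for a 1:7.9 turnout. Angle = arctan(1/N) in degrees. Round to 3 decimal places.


1/N = 1/7.9 = 0.126582
angle = arctan(0.126582) = 0.125913 rad
angle = 0.125913 * 180/pi = 7.214 degrees

7.214


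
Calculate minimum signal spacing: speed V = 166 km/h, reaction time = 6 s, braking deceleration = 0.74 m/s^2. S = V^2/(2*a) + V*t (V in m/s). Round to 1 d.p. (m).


V = 166 / 3.6 = 46.1111 m/s
Braking distance = 46.1111^2 / (2*0.74) = 1436.645 m
Sighting distance = 46.1111 * 6 = 276.6667 m
S = 1436.645 + 276.6667 = 1713.3 m

1713.3


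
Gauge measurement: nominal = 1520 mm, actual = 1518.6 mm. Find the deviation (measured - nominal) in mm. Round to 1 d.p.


Deviation = measured - nominal
Deviation = 1518.6 - 1520
Deviation = -1.4 mm

-1.4


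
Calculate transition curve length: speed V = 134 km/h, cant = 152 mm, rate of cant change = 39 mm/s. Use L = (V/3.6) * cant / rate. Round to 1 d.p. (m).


Convert speed: V = 134 / 3.6 = 37.2222 m/s
L = 37.2222 * 152 / 39
L = 5657.7778 / 39
L = 145.1 m

145.1


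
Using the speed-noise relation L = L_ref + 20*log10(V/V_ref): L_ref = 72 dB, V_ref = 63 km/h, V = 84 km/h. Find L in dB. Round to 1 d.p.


V/V_ref = 84 / 63 = 1.333333
log10(1.333333) = 0.124939
20 * 0.124939 = 2.4988
L = 72 + 2.4988 = 74.5 dB

74.5


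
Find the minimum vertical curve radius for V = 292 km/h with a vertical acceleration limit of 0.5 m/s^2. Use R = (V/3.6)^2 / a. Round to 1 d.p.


Convert speed: V = 292 / 3.6 = 81.1111 m/s
V^2 = 6579.0123 m^2/s^2
R_v = 6579.0123 / 0.5
R_v = 13158.0 m

13158.0


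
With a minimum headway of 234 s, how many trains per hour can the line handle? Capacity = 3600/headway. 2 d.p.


Capacity = 3600 / headway
Capacity = 3600 / 234
Capacity = 15.38 trains/hour

15.38


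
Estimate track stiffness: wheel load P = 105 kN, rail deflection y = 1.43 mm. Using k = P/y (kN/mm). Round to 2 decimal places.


Track stiffness k = P / y
k = 105 / 1.43
k = 73.43 kN/mm

73.43


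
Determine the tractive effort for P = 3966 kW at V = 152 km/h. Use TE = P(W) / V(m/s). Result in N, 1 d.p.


Convert: P = 3966 kW = 3966000 W
V = 152 / 3.6 = 42.2222 m/s
TE = 3966000 / 42.2222
TE = 93931.6 N

93931.6


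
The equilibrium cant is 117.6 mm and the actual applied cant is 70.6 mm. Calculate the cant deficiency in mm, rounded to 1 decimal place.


Cant deficiency = equilibrium cant - actual cant
CD = 117.6 - 70.6
CD = 47.0 mm

47.0


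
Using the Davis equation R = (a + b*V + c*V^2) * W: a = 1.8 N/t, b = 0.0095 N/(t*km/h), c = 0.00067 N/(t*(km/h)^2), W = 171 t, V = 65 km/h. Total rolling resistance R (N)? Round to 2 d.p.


b*V = 0.0095 * 65 = 0.6175
c*V^2 = 0.00067 * 4225 = 2.83075
R_per_t = 1.8 + 0.6175 + 2.83075 = 5.24825 N/t
R_total = 5.24825 * 171 = 897.45 N

897.45


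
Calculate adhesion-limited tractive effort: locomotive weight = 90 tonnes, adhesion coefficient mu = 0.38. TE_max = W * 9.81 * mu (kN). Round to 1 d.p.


TE_max = W * g * mu
TE_max = 90 * 9.81 * 0.38
TE_max = 882.9 * 0.38
TE_max = 335.5 kN

335.5


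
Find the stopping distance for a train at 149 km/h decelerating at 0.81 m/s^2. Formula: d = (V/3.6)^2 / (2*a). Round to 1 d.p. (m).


Convert speed: V = 149 / 3.6 = 41.3889 m/s
V^2 = 1713.0401
d = 1713.0401 / (2 * 0.81)
d = 1713.0401 / 1.62
d = 1057.4 m

1057.4


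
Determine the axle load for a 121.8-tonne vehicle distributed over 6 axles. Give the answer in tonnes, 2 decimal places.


Load per axle = total weight / number of axles
Load = 121.8 / 6
Load = 20.30 tonnes

20.30


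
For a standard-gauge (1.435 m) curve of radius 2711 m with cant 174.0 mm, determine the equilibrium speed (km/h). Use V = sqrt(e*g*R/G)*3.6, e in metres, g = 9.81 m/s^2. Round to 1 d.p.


Convert cant: e = 174.0 mm = 0.1740 m
V_ms = sqrt(0.1740 * 9.81 * 2711 / 1.435)
V_ms = sqrt(3224.748669) = 56.7869 m/s
V = 56.7869 * 3.6 = 204.4 km/h

204.4


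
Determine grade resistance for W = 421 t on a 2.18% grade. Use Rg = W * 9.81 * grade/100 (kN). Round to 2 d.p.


Rg = W * 9.81 * grade / 100
Rg = 421 * 9.81 * 2.18 / 100
Rg = 4130.01 * 0.0218
Rg = 90.03 kN

90.03


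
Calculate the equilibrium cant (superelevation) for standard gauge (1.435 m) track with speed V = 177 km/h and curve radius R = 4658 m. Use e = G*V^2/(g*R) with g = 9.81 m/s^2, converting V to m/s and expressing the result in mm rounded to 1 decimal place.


Convert speed: V = 177 / 3.6 = 49.1667 m/s
Apply formula: e = 1.435 * 49.1667^2 / (9.81 * 4658)
e = 1.435 * 2417.3611 / 45694.98
e = 0.075915 m = 75.9 mm

75.9


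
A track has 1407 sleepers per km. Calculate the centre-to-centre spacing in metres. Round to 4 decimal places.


Spacing = 1000 m / number of sleepers
Spacing = 1000 / 1407
Spacing = 0.7107 m

0.7107


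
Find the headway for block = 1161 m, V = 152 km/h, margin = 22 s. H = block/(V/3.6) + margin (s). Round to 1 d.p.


V = 152 / 3.6 = 42.2222 m/s
Block traversal time = 1161 / 42.2222 = 27.4974 s
Headway = 27.4974 + 22
Headway = 49.5 s

49.5


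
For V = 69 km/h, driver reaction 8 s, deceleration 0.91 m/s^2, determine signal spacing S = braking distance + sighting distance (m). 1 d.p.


V = 69 / 3.6 = 19.1667 m/s
Braking distance = 19.1667^2 / (2*0.91) = 201.8468 m
Sighting distance = 19.1667 * 8 = 153.3333 m
S = 201.8468 + 153.3333 = 355.2 m

355.2


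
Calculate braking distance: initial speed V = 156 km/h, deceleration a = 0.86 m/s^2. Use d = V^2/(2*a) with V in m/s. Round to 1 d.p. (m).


Convert speed: V = 156 / 3.6 = 43.3333 m/s
V^2 = 1877.7778
d = 1877.7778 / (2 * 0.86)
d = 1877.7778 / 1.72
d = 1091.7 m

1091.7


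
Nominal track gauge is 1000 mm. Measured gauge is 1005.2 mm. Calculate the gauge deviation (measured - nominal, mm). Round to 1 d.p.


Deviation = measured - nominal
Deviation = 1005.2 - 1000
Deviation = 5.2 mm

5.2


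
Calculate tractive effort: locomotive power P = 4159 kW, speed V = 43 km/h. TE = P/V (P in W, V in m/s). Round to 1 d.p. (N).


Convert: P = 4159 kW = 4159000 W
V = 43 / 3.6 = 11.9444 m/s
TE = 4159000 / 11.9444
TE = 348195.3 N

348195.3


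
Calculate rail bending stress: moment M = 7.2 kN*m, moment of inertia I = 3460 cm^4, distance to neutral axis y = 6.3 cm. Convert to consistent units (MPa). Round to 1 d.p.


Convert units:
M = 7.2 kN*m = 7200000 N*mm
y = 6.3 cm = 63 mm
I = 3460 cm^4 = 34600000 mm^4
sigma = 7200000 * 63 / 34600000
sigma = 13.1 MPa

13.1


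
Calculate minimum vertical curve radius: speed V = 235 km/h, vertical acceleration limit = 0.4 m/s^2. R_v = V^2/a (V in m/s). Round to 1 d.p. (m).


Convert speed: V = 235 / 3.6 = 65.2778 m/s
V^2 = 4261.1883 m^2/s^2
R_v = 4261.1883 / 0.4
R_v = 10653.0 m

10653.0


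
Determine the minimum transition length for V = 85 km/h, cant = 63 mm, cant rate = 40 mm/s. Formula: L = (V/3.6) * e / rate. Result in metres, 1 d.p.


Convert speed: V = 85 / 3.6 = 23.6111 m/s
L = 23.6111 * 63 / 40
L = 1487.5 / 40
L = 37.2 m

37.2


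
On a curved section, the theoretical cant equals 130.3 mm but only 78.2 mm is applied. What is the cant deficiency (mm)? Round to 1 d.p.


Cant deficiency = equilibrium cant - actual cant
CD = 130.3 - 78.2
CD = 52.1 mm

52.1


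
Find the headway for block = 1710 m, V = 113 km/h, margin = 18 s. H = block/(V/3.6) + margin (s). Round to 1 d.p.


V = 113 / 3.6 = 31.3889 m/s
Block traversal time = 1710 / 31.3889 = 54.4779 s
Headway = 54.4779 + 18
Headway = 72.5 s

72.5


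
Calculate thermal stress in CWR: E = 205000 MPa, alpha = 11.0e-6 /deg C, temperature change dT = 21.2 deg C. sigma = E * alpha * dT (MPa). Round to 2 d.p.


sigma = E * alpha * dT
sigma = 205000 * 11.0e-6 * 21.2
sigma = 2.255 * 21.2
sigma = 47.81 MPa

47.81


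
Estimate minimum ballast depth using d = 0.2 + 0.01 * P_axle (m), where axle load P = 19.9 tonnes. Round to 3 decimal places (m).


d = 0.2 + 0.01 * 19.9
d = 0.2 + 0.199
d = 0.399 m

0.399


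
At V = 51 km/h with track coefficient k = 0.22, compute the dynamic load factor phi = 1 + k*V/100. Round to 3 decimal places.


phi = 1 + k * V / 100
phi = 1 + 0.22 * 51 / 100
phi = 1 + 0.1122
phi = 1.112

1.112


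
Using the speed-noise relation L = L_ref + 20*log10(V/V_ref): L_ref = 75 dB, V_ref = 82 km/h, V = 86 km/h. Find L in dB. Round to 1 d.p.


V/V_ref = 86 / 82 = 1.04878
log10(1.04878) = 0.020685
20 * 0.020685 = 0.4137
L = 75 + 0.4137 = 75.4 dB

75.4


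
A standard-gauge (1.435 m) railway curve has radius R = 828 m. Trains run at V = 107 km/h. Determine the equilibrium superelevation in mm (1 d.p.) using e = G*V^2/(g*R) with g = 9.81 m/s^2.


Convert speed: V = 107 / 3.6 = 29.7222 m/s
Apply formula: e = 1.435 * 29.7222^2 / (9.81 * 828)
e = 1.435 * 883.4105 / 8122.68
e = 0.156068 m = 156.1 mm

156.1


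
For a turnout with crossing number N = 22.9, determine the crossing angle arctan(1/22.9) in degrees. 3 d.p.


1/N = 1/22.9 = 0.043668
angle = arctan(0.043668) = 0.04364 rad
angle = 0.04364 * 180/pi = 2.500 degrees

2.500


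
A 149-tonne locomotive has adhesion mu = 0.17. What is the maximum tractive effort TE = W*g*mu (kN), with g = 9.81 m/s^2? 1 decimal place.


TE_max = W * g * mu
TE_max = 149 * 9.81 * 0.17
TE_max = 1461.69 * 0.17
TE_max = 248.5 kN

248.5


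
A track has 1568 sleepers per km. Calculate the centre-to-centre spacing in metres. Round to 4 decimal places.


Spacing = 1000 m / number of sleepers
Spacing = 1000 / 1568
Spacing = 0.6378 m

0.6378


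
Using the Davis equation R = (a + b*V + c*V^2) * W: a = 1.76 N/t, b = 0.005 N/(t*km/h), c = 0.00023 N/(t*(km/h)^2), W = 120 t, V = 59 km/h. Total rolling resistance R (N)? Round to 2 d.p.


b*V = 0.005 * 59 = 0.295
c*V^2 = 0.00023 * 3481 = 0.80063
R_per_t = 1.76 + 0.295 + 0.80063 = 2.85563 N/t
R_total = 2.85563 * 120 = 342.68 N

342.68


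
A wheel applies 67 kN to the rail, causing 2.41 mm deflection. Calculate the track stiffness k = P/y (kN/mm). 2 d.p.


Track stiffness k = P / y
k = 67 / 2.41
k = 27.80 kN/mm

27.80


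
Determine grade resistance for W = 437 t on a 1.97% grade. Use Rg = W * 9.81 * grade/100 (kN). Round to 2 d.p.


Rg = W * 9.81 * grade / 100
Rg = 437 * 9.81 * 1.97 / 100
Rg = 4286.97 * 0.0197
Rg = 84.45 kN

84.45


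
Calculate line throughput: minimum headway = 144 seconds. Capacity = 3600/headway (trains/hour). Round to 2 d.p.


Capacity = 3600 / headway
Capacity = 3600 / 144
Capacity = 25.00 trains/hour

25.00


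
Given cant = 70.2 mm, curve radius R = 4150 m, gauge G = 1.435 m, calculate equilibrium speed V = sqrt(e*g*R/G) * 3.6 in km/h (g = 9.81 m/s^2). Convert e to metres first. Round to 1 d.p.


Convert cant: e = 70.2 mm = 0.0702 m
V_ms = sqrt(0.0702 * 9.81 * 4150 / 1.435)
V_ms = sqrt(1991.600906) = 44.6274 m/s
V = 44.6274 * 3.6 = 160.7 km/h

160.7


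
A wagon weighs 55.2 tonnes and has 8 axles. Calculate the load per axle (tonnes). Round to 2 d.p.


Load per axle = total weight / number of axles
Load = 55.2 / 8
Load = 6.90 tonnes

6.90


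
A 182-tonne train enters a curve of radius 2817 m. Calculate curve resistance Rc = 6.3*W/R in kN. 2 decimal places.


Rc = 6.3 * W / R
Rc = 6.3 * 182 / 2817
Rc = 1146.6 / 2817
Rc = 0.41 kN

0.41


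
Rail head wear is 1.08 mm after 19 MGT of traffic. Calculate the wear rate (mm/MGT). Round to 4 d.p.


Wear rate = total wear / cumulative tonnage
Rate = 1.08 / 19
Rate = 0.0568 mm/MGT

0.0568


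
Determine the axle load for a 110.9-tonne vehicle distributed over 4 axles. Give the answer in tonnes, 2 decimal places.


Load per axle = total weight / number of axles
Load = 110.9 / 4
Load = 27.73 tonnes

27.73


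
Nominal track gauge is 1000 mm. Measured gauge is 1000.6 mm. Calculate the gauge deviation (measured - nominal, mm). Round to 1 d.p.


Deviation = measured - nominal
Deviation = 1000.6 - 1000
Deviation = 0.6 mm

0.6


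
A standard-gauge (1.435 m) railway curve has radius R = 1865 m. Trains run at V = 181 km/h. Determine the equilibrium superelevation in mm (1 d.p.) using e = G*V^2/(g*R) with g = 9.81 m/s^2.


Convert speed: V = 181 / 3.6 = 50.2778 m/s
Apply formula: e = 1.435 * 50.2778^2 / (9.81 * 1865)
e = 1.435 * 2527.8549 / 18295.65
e = 0.19827 m = 198.3 mm

198.3


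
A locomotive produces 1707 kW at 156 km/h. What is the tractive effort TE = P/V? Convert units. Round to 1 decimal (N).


Convert: P = 1707 kW = 1707000 W
V = 156 / 3.6 = 43.3333 m/s
TE = 1707000 / 43.3333
TE = 39392.3 N

39392.3


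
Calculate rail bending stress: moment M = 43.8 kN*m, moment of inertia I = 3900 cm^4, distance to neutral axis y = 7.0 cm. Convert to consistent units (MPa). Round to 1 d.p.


Convert units:
M = 43.8 kN*m = 43800000 N*mm
y = 7.0 cm = 70 mm
I = 3900 cm^4 = 39000000 mm^4
sigma = 43800000 * 70 / 39000000
sigma = 78.6 MPa

78.6


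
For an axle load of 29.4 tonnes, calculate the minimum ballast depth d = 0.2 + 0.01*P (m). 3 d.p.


d = 0.2 + 0.01 * 29.4
d = 0.2 + 0.294
d = 0.494 m

0.494


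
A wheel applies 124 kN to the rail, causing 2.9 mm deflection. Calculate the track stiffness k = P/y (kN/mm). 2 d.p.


Track stiffness k = P / y
k = 124 / 2.9
k = 42.76 kN/mm

42.76


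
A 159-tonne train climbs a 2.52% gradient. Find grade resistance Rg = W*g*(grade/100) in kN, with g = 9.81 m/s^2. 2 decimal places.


Rg = W * 9.81 * grade / 100
Rg = 159 * 9.81 * 2.52 / 100
Rg = 1559.79 * 0.0252
Rg = 39.31 kN

39.31


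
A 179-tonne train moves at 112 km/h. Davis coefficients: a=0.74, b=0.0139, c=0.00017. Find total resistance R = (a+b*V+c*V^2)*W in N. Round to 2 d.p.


b*V = 0.0139 * 112 = 1.5568
c*V^2 = 0.00017 * 12544 = 2.13248
R_per_t = 0.74 + 1.5568 + 2.13248 = 4.42928 N/t
R_total = 4.42928 * 179 = 792.84 N

792.84


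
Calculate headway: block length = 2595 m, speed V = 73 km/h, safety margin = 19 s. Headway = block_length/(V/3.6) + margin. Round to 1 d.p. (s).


V = 73 / 3.6 = 20.2778 m/s
Block traversal time = 2595 / 20.2778 = 127.9726 s
Headway = 127.9726 + 19
Headway = 147.0 s

147.0


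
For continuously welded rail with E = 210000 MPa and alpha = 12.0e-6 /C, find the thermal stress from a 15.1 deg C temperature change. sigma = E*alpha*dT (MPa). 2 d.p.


sigma = E * alpha * dT
sigma = 210000 * 12.0e-6 * 15.1
sigma = 2.52 * 15.1
sigma = 38.05 MPa

38.05


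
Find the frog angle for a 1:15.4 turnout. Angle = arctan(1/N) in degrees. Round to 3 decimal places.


1/N = 1/15.4 = 0.064935
angle = arctan(0.064935) = 0.064844 rad
angle = 0.064844 * 180/pi = 3.715 degrees

3.715


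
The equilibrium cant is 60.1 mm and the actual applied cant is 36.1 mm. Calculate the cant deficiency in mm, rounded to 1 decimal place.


Cant deficiency = equilibrium cant - actual cant
CD = 60.1 - 36.1
CD = 24.0 mm

24.0


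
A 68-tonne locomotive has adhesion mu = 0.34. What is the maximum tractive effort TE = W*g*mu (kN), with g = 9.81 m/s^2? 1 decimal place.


TE_max = W * g * mu
TE_max = 68 * 9.81 * 0.34
TE_max = 667.08 * 0.34
TE_max = 226.8 kN

226.8


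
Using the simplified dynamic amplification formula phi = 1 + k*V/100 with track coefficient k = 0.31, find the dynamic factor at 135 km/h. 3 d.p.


phi = 1 + k * V / 100
phi = 1 + 0.31 * 135 / 100
phi = 1 + 0.4185
phi = 1.419

1.419


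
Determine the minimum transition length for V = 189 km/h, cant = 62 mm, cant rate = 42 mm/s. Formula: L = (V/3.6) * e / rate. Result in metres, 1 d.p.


Convert speed: V = 189 / 3.6 = 52.5 m/s
L = 52.5 * 62 / 42
L = 3255.0 / 42
L = 77.5 m

77.5


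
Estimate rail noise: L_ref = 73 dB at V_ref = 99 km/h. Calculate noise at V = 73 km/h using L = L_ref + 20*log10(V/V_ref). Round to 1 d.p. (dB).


V/V_ref = 73 / 99 = 0.737374
log10(0.737374) = -0.132312
20 * -0.132312 = -2.6462
L = 73 + -2.6462 = 70.4 dB

70.4


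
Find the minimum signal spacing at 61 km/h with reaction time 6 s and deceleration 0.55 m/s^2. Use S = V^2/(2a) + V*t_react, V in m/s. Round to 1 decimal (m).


V = 61 / 3.6 = 16.9444 m/s
Braking distance = 16.9444^2 / (2*0.55) = 261.0129 m
Sighting distance = 16.9444 * 6 = 101.6667 m
S = 261.0129 + 101.6667 = 362.7 m

362.7


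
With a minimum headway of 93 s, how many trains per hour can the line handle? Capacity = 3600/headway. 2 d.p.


Capacity = 3600 / headway
Capacity = 3600 / 93
Capacity = 38.71 trains/hour

38.71


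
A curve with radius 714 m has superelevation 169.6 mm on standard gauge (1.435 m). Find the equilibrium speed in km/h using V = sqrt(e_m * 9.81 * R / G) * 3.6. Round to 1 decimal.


Convert cant: e = 169.6 mm = 0.1696 m
V_ms = sqrt(0.1696 * 9.81 * 714 / 1.435)
V_ms = sqrt(827.83001) = 28.772 m/s
V = 28.772 * 3.6 = 103.6 km/h

103.6


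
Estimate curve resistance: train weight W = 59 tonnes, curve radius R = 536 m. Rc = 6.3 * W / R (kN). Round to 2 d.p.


Rc = 6.3 * W / R
Rc = 6.3 * 59 / 536
Rc = 371.7 / 536
Rc = 0.69 kN

0.69


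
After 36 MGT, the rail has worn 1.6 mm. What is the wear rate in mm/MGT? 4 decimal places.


Wear rate = total wear / cumulative tonnage
Rate = 1.6 / 36
Rate = 0.0444 mm/MGT

0.0444


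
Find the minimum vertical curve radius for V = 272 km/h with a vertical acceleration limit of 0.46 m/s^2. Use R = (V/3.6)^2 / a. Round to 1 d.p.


Convert speed: V = 272 / 3.6 = 75.5556 m/s
V^2 = 5708.642 m^2/s^2
R_v = 5708.642 / 0.46
R_v = 12410.1 m

12410.1


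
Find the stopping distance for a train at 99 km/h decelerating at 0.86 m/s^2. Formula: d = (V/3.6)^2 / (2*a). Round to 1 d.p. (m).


Convert speed: V = 99 / 3.6 = 27.5 m/s
V^2 = 756.25
d = 756.25 / (2 * 0.86)
d = 756.25 / 1.72
d = 439.7 m

439.7


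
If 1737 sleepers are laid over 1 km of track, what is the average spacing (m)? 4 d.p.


Spacing = 1000 m / number of sleepers
Spacing = 1000 / 1737
Spacing = 0.5757 m

0.5757


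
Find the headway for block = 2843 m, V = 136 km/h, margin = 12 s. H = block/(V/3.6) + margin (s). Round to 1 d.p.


V = 136 / 3.6 = 37.7778 m/s
Block traversal time = 2843 / 37.7778 = 75.2559 s
Headway = 75.2559 + 12
Headway = 87.3 s

87.3


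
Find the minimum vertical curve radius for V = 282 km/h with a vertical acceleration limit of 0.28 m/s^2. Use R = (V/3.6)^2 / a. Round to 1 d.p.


Convert speed: V = 282 / 3.6 = 78.3333 m/s
V^2 = 6136.1111 m^2/s^2
R_v = 6136.1111 / 0.28
R_v = 21914.7 m

21914.7


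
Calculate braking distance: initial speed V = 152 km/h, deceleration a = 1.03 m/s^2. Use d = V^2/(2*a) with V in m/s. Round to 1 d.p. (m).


Convert speed: V = 152 / 3.6 = 42.2222 m/s
V^2 = 1782.716
d = 1782.716 / (2 * 1.03)
d = 1782.716 / 2.06
d = 865.4 m

865.4


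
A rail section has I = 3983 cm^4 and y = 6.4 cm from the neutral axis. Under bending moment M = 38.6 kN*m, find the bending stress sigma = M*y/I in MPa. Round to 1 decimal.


Convert units:
M = 38.6 kN*m = 38600000 N*mm
y = 6.4 cm = 64 mm
I = 3983 cm^4 = 39830000 mm^4
sigma = 38600000 * 64 / 39830000
sigma = 62.0 MPa

62.0


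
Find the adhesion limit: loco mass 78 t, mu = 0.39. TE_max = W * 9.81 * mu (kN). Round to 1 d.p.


TE_max = W * g * mu
TE_max = 78 * 9.81 * 0.39
TE_max = 765.18 * 0.39
TE_max = 298.4 kN

298.4


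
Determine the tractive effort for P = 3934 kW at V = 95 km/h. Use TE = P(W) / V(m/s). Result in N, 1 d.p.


Convert: P = 3934 kW = 3934000 W
V = 95 / 3.6 = 26.3889 m/s
TE = 3934000 / 26.3889
TE = 149077.9 N

149077.9


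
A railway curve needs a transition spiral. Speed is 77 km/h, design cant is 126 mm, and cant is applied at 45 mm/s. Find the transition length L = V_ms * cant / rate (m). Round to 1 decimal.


Convert speed: V = 77 / 3.6 = 21.3889 m/s
L = 21.3889 * 126 / 45
L = 2695.0 / 45
L = 59.9 m

59.9


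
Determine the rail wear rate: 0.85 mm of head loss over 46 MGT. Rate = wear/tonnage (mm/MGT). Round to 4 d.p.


Wear rate = total wear / cumulative tonnage
Rate = 0.85 / 46
Rate = 0.0185 mm/MGT

0.0185


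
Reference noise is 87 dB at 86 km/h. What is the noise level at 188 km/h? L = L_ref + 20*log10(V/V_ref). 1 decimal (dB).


V/V_ref = 188 / 86 = 2.186047
log10(2.186047) = 0.339659
20 * 0.339659 = 6.7932
L = 87 + 6.7932 = 93.8 dB

93.8


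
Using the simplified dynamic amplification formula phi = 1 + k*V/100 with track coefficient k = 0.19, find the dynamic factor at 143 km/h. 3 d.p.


phi = 1 + k * V / 100
phi = 1 + 0.19 * 143 / 100
phi = 1 + 0.2717
phi = 1.272

1.272


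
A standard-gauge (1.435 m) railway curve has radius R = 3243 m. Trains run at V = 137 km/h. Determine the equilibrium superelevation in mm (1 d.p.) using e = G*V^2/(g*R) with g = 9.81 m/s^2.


Convert speed: V = 137 / 3.6 = 38.0556 m/s
Apply formula: e = 1.435 * 38.0556^2 / (9.81 * 3243)
e = 1.435 * 1448.2253 / 31813.83
e = 0.065324 m = 65.3 mm

65.3


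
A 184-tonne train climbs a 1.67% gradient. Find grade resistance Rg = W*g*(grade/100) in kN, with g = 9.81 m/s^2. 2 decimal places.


Rg = W * 9.81 * grade / 100
Rg = 184 * 9.81 * 1.67 / 100
Rg = 1805.04 * 0.0167
Rg = 30.14 kN

30.14


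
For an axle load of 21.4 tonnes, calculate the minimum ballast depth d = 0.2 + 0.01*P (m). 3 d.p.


d = 0.2 + 0.01 * 21.4
d = 0.2 + 0.214
d = 0.414 m

0.414


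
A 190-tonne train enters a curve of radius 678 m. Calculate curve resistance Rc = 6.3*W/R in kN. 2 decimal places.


Rc = 6.3 * W / R
Rc = 6.3 * 190 / 678
Rc = 1197.0 / 678
Rc = 1.77 kN

1.77


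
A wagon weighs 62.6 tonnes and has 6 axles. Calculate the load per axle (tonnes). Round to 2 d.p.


Load per axle = total weight / number of axles
Load = 62.6 / 6
Load = 10.43 tonnes

10.43


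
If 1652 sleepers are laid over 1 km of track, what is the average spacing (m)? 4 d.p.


Spacing = 1000 m / number of sleepers
Spacing = 1000 / 1652
Spacing = 0.6053 m

0.6053


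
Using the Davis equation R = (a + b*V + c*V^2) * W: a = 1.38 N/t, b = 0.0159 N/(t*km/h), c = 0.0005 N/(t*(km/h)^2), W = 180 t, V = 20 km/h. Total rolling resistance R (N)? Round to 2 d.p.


b*V = 0.0159 * 20 = 0.318
c*V^2 = 0.0005 * 400 = 0.2
R_per_t = 1.38 + 0.318 + 0.2 = 1.898 N/t
R_total = 1.898 * 180 = 341.64 N

341.64


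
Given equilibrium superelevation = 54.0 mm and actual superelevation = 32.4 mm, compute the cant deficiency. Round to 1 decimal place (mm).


Cant deficiency = equilibrium cant - actual cant
CD = 54.0 - 32.4
CD = 21.6 mm

21.6


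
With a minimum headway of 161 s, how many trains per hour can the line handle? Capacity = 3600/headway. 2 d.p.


Capacity = 3600 / headway
Capacity = 3600 / 161
Capacity = 22.36 trains/hour

22.36


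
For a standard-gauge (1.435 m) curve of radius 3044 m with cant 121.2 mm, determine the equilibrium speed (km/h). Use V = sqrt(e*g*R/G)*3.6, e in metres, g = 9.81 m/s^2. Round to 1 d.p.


Convert cant: e = 121.2 mm = 0.1212 m
V_ms = sqrt(0.1212 * 9.81 * 3044 / 1.435)
V_ms = sqrt(2522.112033) = 50.2206 m/s
V = 50.2206 * 3.6 = 180.8 km/h

180.8


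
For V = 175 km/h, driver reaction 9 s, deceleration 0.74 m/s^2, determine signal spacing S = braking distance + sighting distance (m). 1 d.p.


V = 175 / 3.6 = 48.6111 m/s
Braking distance = 48.6111^2 / (2*0.74) = 1596.6487 m
Sighting distance = 48.6111 * 9 = 437.5 m
S = 1596.6487 + 437.5 = 2034.1 m

2034.1


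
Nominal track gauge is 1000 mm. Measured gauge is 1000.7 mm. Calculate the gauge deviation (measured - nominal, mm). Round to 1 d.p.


Deviation = measured - nominal
Deviation = 1000.7 - 1000
Deviation = 0.7 mm

0.7


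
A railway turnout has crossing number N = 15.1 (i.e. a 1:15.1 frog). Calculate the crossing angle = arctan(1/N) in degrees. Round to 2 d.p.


1/N = 1/15.1 = 0.066225
angle = arctan(0.066225) = 0.066129 rad
angle = 0.066129 * 180/pi = 3.79 degrees

3.79


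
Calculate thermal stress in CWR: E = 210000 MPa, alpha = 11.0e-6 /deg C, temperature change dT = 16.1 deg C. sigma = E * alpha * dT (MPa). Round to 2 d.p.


sigma = E * alpha * dT
sigma = 210000 * 11.0e-6 * 16.1
sigma = 2.31 * 16.1
sigma = 37.19 MPa

37.19


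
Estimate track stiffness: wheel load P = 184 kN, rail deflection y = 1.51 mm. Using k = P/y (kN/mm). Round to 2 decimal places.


Track stiffness k = P / y
k = 184 / 1.51
k = 121.85 kN/mm

121.85


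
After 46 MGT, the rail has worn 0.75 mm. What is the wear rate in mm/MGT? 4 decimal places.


Wear rate = total wear / cumulative tonnage
Rate = 0.75 / 46
Rate = 0.0163 mm/MGT

0.0163


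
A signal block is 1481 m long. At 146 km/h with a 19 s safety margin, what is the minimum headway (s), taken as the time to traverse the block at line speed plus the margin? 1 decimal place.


V = 146 / 3.6 = 40.5556 m/s
Block traversal time = 1481 / 40.5556 = 36.5178 s
Headway = 36.5178 + 19
Headway = 55.5 s

55.5


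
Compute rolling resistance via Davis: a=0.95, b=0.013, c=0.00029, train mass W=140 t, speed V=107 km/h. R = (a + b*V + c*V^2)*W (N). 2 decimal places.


b*V = 0.013 * 107 = 1.391
c*V^2 = 0.00029 * 11449 = 3.32021
R_per_t = 0.95 + 1.391 + 3.32021 = 5.66121 N/t
R_total = 5.66121 * 140 = 792.57 N

792.57


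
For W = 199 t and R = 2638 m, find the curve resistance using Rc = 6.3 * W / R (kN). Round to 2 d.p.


Rc = 6.3 * W / R
Rc = 6.3 * 199 / 2638
Rc = 1253.7 / 2638
Rc = 0.48 kN

0.48


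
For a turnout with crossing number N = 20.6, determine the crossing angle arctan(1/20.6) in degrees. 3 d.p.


1/N = 1/20.6 = 0.048544
angle = arctan(0.048544) = 0.048506 rad
angle = 0.048506 * 180/pi = 2.779 degrees

2.779


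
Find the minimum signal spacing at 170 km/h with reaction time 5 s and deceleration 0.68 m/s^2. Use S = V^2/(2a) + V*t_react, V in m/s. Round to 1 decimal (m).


V = 170 / 3.6 = 47.2222 m/s
Braking distance = 47.2222^2 / (2*0.68) = 1639.6605 m
Sighting distance = 47.2222 * 5 = 236.1111 m
S = 1639.6605 + 236.1111 = 1875.8 m

1875.8


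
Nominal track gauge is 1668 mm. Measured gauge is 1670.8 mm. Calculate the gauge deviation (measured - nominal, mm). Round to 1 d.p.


Deviation = measured - nominal
Deviation = 1670.8 - 1668
Deviation = 2.8 mm

2.8


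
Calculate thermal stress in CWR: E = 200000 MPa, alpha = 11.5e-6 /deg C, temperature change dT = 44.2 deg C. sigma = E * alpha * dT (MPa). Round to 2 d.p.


sigma = E * alpha * dT
sigma = 200000 * 11.5e-6 * 44.2
sigma = 2.3 * 44.2
sigma = 101.66 MPa

101.66


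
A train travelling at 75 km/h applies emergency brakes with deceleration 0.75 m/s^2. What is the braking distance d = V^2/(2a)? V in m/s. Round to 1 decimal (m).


Convert speed: V = 75 / 3.6 = 20.8333 m/s
V^2 = 434.0278
d = 434.0278 / (2 * 0.75)
d = 434.0278 / 1.5
d = 289.4 m

289.4


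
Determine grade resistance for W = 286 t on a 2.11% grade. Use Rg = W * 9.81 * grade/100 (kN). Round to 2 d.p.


Rg = W * 9.81 * grade / 100
Rg = 286 * 9.81 * 2.11 / 100
Rg = 2805.66 * 0.0211
Rg = 59.20 kN

59.20


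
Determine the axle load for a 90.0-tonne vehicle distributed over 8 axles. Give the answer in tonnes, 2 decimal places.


Load per axle = total weight / number of axles
Load = 90.0 / 8
Load = 11.25 tonnes

11.25


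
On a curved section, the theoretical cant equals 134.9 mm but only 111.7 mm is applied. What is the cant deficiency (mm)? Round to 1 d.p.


Cant deficiency = equilibrium cant - actual cant
CD = 134.9 - 111.7
CD = 23.2 mm

23.2


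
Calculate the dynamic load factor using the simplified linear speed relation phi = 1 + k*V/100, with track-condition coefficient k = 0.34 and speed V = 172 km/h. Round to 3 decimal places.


phi = 1 + k * V / 100
phi = 1 + 0.34 * 172 / 100
phi = 1 + 0.5848
phi = 1.585

1.585


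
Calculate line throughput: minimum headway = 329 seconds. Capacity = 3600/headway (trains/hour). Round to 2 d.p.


Capacity = 3600 / headway
Capacity = 3600 / 329
Capacity = 10.94 trains/hour

10.94


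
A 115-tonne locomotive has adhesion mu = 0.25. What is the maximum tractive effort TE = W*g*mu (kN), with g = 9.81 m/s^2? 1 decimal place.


TE_max = W * g * mu
TE_max = 115 * 9.81 * 0.25
TE_max = 1128.15 * 0.25
TE_max = 282.0 kN

282.0


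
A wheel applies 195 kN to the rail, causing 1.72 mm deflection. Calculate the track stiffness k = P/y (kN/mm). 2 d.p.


Track stiffness k = P / y
k = 195 / 1.72
k = 113.37 kN/mm

113.37


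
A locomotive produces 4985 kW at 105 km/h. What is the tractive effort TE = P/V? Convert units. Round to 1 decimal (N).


Convert: P = 4985 kW = 4985000 W
V = 105 / 3.6 = 29.1667 m/s
TE = 4985000 / 29.1667
TE = 170914.3 N

170914.3


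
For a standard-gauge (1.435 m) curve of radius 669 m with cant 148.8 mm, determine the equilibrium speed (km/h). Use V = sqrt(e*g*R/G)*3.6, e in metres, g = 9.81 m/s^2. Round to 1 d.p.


Convert cant: e = 148.8 mm = 0.1488 m
V_ms = sqrt(0.1488 * 9.81 * 669 / 1.435)
V_ms = sqrt(680.528245) = 26.0869 m/s
V = 26.0869 * 3.6 = 93.9 km/h

93.9


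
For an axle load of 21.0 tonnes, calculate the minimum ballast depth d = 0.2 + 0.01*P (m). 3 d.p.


d = 0.2 + 0.01 * 21.0
d = 0.2 + 0.21
d = 0.410 m

0.410


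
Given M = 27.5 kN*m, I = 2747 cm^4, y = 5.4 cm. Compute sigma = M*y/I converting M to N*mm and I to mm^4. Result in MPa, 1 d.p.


Convert units:
M = 27.5 kN*m = 27500000 N*mm
y = 5.4 cm = 54 mm
I = 2747 cm^4 = 27470000 mm^4
sigma = 27500000 * 54 / 27470000
sigma = 54.1 MPa

54.1


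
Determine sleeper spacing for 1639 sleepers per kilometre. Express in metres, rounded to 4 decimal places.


Spacing = 1000 m / number of sleepers
Spacing = 1000 / 1639
Spacing = 0.6101 m

0.6101


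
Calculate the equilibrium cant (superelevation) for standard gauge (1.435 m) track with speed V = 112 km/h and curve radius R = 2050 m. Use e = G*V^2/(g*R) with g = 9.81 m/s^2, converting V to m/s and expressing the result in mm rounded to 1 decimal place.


Convert speed: V = 112 / 3.6 = 31.1111 m/s
Apply formula: e = 1.435 * 31.1111^2 / (9.81 * 2050)
e = 1.435 * 967.9012 / 20110.5
e = 0.069065 m = 69.1 mm

69.1


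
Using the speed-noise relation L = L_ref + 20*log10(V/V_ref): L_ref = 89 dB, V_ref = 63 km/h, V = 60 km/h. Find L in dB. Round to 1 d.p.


V/V_ref = 60 / 63 = 0.952381
log10(0.952381) = -0.021189
20 * -0.021189 = -0.4238
L = 89 + -0.4238 = 88.6 dB

88.6


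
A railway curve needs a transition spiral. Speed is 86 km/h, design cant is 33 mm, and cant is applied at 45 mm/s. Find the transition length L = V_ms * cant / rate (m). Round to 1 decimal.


Convert speed: V = 86 / 3.6 = 23.8889 m/s
L = 23.8889 * 33 / 45
L = 788.3333 / 45
L = 17.5 m

17.5


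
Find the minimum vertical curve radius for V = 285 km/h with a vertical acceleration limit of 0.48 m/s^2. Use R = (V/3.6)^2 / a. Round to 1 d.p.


Convert speed: V = 285 / 3.6 = 79.1667 m/s
V^2 = 6267.3611 m^2/s^2
R_v = 6267.3611 / 0.48
R_v = 13057.0 m

13057.0


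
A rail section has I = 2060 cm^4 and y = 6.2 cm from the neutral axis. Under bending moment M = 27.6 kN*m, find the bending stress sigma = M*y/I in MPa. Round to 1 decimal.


Convert units:
M = 27.6 kN*m = 27600000 N*mm
y = 6.2 cm = 62 mm
I = 2060 cm^4 = 20600000 mm^4
sigma = 27600000 * 62 / 20600000
sigma = 83.1 MPa

83.1


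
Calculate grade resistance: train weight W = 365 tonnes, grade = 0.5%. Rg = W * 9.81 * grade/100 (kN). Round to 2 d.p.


Rg = W * 9.81 * grade / 100
Rg = 365 * 9.81 * 0.5 / 100
Rg = 3580.65 * 0.005
Rg = 17.90 kN

17.90


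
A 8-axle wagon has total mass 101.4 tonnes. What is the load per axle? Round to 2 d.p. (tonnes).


Load per axle = total weight / number of axles
Load = 101.4 / 8
Load = 12.68 tonnes

12.68


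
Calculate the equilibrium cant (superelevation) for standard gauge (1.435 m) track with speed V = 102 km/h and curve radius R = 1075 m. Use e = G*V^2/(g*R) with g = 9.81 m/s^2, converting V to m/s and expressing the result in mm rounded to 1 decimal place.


Convert speed: V = 102 / 3.6 = 28.3333 m/s
Apply formula: e = 1.435 * 28.3333^2 / (9.81 * 1075)
e = 1.435 * 802.7778 / 10545.75
e = 0.109237 m = 109.2 mm

109.2


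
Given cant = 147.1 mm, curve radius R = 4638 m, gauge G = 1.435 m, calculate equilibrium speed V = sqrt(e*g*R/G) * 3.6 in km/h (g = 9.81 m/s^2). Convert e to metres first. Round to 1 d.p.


Convert cant: e = 147.1 mm = 0.1471 m
V_ms = sqrt(0.1471 * 9.81 * 4638 / 1.435)
V_ms = sqrt(4664.021281) = 68.2936 m/s
V = 68.2936 * 3.6 = 245.9 km/h

245.9


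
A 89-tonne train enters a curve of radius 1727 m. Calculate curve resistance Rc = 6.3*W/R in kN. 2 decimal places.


Rc = 6.3 * W / R
Rc = 6.3 * 89 / 1727
Rc = 560.7 / 1727
Rc = 0.32 kN

0.32


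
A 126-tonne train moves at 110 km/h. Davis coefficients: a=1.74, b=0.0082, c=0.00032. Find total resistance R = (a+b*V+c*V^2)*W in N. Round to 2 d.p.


b*V = 0.0082 * 110 = 0.902
c*V^2 = 0.00032 * 12100 = 3.872
R_per_t = 1.74 + 0.902 + 3.872 = 6.514 N/t
R_total = 6.514 * 126 = 820.76 N

820.76


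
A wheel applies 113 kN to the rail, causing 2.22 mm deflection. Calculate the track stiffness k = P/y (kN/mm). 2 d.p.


Track stiffness k = P / y
k = 113 / 2.22
k = 50.90 kN/mm

50.90


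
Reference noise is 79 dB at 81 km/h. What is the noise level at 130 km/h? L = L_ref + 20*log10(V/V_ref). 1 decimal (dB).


V/V_ref = 130 / 81 = 1.604938
log10(1.604938) = 0.205458
20 * 0.205458 = 4.1092
L = 79 + 4.1092 = 83.1 dB

83.1


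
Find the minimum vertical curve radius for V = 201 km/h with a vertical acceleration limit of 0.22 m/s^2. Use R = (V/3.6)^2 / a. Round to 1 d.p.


Convert speed: V = 201 / 3.6 = 55.8333 m/s
V^2 = 3117.3611 m^2/s^2
R_v = 3117.3611 / 0.22
R_v = 14169.8 m

14169.8


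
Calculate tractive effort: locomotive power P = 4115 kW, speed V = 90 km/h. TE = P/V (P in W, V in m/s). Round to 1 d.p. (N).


Convert: P = 4115 kW = 4115000 W
V = 90 / 3.6 = 25.0 m/s
TE = 4115000 / 25.0
TE = 164600.0 N

164600.0


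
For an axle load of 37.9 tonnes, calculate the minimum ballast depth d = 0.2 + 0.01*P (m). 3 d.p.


d = 0.2 + 0.01 * 37.9
d = 0.2 + 0.379
d = 0.579 m

0.579


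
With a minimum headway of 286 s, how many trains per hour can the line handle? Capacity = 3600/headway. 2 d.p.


Capacity = 3600 / headway
Capacity = 3600 / 286
Capacity = 12.59 trains/hour

12.59


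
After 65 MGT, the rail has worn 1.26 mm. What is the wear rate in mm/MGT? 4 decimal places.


Wear rate = total wear / cumulative tonnage
Rate = 1.26 / 65
Rate = 0.0194 mm/MGT

0.0194


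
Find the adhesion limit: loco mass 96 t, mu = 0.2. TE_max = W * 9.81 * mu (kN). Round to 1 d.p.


TE_max = W * g * mu
TE_max = 96 * 9.81 * 0.2
TE_max = 941.76 * 0.2
TE_max = 188.4 kN

188.4


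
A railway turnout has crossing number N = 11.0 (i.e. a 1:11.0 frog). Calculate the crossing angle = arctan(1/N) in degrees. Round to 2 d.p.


1/N = 1/11.0 = 0.090909
angle = arctan(0.090909) = 0.09066 rad
angle = 0.09066 * 180/pi = 5.19 degrees

5.19


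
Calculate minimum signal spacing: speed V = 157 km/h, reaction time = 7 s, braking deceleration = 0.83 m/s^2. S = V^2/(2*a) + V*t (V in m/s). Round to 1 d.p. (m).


V = 157 / 3.6 = 43.6111 m/s
Braking distance = 43.6111^2 / (2*0.83) = 1145.7404 m
Sighting distance = 43.6111 * 7 = 305.2778 m
S = 1145.7404 + 305.2778 = 1451.0 m

1451.0


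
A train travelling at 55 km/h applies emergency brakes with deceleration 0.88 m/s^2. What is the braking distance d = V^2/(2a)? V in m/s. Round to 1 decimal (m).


Convert speed: V = 55 / 3.6 = 15.2778 m/s
V^2 = 233.4105
d = 233.4105 / (2 * 0.88)
d = 233.4105 / 1.76
d = 132.6 m

132.6


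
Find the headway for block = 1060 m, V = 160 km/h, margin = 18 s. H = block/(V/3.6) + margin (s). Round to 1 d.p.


V = 160 / 3.6 = 44.4444 m/s
Block traversal time = 1060 / 44.4444 = 23.85 s
Headway = 23.85 + 18
Headway = 41.9 s

41.9


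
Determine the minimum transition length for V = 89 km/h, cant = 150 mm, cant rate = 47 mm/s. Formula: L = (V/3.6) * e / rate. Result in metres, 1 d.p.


Convert speed: V = 89 / 3.6 = 24.7222 m/s
L = 24.7222 * 150 / 47
L = 3708.3333 / 47
L = 78.9 m

78.9


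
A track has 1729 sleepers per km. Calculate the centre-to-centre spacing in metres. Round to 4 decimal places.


Spacing = 1000 m / number of sleepers
Spacing = 1000 / 1729
Spacing = 0.5784 m

0.5784


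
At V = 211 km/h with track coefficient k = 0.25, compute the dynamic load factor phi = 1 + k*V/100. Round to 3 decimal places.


phi = 1 + k * V / 100
phi = 1 + 0.25 * 211 / 100
phi = 1 + 0.5275
phi = 1.528

1.528
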